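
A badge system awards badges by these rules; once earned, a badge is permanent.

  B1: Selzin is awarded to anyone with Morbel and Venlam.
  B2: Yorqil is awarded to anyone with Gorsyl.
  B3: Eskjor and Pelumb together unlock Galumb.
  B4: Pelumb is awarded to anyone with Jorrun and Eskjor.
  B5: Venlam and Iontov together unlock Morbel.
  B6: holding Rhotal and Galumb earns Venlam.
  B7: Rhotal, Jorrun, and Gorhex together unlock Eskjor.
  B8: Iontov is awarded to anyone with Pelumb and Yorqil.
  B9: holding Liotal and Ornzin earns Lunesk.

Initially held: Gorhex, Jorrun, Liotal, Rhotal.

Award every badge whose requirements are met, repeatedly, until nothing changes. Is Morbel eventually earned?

Morbel would need Venlam and Iontov (B5), but Iontov is never earned.

No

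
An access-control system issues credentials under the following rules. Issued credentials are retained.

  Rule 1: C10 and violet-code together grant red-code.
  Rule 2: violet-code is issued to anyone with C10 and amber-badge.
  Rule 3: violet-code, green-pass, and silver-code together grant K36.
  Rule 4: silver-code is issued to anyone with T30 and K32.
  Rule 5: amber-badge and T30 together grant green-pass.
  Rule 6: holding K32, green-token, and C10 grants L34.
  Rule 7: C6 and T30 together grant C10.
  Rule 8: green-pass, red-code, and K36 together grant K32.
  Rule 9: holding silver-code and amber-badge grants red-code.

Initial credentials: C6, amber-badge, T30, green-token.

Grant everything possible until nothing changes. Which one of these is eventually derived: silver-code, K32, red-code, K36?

Holding C6 and T30 grants C10 (Rule 7).
Holding C10 and amber-badge grants violet-code (Rule 2).
Holding C10 and violet-code grants red-code (Rule 1).
K32 would need green-pass, red-code, and K36 (Rule 8), but K36 is never granted. silver-code would need T30 and K32 (Rule 4), but K32 is never granted. K36 would need violet-code, green-pass, and silver-code (Rule 3), but silver-code is never granted.

red-code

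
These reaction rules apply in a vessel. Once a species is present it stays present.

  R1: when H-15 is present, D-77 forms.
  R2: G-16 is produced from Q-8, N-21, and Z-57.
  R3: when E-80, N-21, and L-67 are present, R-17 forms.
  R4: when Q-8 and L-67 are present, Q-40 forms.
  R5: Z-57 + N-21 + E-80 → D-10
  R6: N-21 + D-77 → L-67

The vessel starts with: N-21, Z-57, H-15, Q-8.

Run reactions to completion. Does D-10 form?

D-10 would need Z-57, N-21, and E-80 (R5), but E-80 never forms.

No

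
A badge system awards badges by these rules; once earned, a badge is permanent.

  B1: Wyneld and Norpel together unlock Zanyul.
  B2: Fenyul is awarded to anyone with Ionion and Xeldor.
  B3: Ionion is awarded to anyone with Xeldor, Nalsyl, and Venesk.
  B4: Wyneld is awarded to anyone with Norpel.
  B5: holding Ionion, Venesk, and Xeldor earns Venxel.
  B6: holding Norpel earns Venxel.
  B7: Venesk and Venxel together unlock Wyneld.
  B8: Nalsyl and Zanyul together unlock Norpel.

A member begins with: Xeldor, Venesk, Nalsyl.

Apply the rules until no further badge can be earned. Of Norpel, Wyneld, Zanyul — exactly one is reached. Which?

Wyneld

With Xeldor, Nalsyl, and Venesk, Ionion is earned (B3).
With Ionion, Venesk, and Xeldor, Venxel is earned (B5).
With Venesk and Venxel, Wyneld is earned (B7).
Zanyul would need Wyneld and Norpel (B1), but Norpel is never earned. Norpel would need Nalsyl and Zanyul (B8), but Zanyul is never earned.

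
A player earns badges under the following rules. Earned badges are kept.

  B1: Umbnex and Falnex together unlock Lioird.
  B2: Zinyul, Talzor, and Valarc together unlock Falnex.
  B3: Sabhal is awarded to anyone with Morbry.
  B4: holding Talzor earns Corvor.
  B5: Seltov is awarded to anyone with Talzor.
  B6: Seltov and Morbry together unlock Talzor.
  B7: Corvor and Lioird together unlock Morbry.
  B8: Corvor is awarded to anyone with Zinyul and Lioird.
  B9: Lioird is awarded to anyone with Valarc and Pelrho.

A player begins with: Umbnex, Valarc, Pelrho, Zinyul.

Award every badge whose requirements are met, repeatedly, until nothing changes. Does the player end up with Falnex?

No

Falnex would need Zinyul, Talzor, and Valarc (B2), but Talzor is never earned.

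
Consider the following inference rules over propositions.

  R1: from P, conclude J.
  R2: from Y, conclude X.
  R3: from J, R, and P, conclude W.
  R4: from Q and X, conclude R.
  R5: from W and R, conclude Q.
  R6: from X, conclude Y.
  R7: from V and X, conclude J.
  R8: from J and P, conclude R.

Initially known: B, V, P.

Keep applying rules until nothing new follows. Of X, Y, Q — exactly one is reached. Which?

From P, R1 gives J.
J and P hold, so R follows (R8).
From J, R, and P, R3 gives W.
From W and R, R5 gives Q.
X would need Y (R2), but Y is never established. Y would need X (R6), but X is never established.

Q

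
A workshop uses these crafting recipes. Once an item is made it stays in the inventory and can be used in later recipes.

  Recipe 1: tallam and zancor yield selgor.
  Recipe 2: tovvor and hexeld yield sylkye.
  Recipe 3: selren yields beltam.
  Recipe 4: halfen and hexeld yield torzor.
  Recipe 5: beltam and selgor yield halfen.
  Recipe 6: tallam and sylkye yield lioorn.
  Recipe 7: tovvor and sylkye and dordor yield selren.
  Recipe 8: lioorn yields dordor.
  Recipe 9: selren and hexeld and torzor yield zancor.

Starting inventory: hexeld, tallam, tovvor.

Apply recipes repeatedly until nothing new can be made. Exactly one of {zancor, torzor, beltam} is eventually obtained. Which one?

beltam

tovvor and hexeld → sylkye (Recipe 2).
tallam and sylkye → lioorn (Recipe 6).
Using Recipe 8, lioorn makes dordor.
tovvor and sylkye and dordor → selren (Recipe 7).
selren → beltam (Recipe 3).
zancor would need selren, hexeld, and torzor (Recipe 9), but torzor is never obtained. torzor would need halfen and hexeld (Recipe 4), but halfen is never obtained.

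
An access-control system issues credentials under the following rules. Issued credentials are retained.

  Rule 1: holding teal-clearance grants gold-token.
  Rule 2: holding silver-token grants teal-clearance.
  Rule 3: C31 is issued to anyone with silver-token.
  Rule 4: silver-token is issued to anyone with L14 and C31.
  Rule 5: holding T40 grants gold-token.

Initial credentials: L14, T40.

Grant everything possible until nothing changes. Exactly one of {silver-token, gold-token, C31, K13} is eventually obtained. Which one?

Holding T40 grants gold-token (Rule 5).
No rule produces K13, and it is not given. silver-token would need L14 and C31 (Rule 4), but C31 is never granted. C31 would need silver-token (Rule 3), but silver-token is never granted.

gold-token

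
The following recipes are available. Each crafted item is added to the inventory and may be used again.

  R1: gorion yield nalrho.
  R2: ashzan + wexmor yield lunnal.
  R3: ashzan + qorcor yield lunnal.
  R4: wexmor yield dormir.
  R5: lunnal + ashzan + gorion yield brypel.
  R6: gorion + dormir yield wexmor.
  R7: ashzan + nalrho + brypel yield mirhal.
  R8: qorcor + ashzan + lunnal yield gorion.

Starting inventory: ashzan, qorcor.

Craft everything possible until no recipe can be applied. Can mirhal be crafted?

Using R3, ashzan and qorcor make lunnal.
Using R8, qorcor, ashzan, and lunnal make gorion.
lunnal + ashzan + gorion → brypel (R5).
gorion → nalrho (R1).
ashzan + nalrho + brypel → mirhal (R7).

Yes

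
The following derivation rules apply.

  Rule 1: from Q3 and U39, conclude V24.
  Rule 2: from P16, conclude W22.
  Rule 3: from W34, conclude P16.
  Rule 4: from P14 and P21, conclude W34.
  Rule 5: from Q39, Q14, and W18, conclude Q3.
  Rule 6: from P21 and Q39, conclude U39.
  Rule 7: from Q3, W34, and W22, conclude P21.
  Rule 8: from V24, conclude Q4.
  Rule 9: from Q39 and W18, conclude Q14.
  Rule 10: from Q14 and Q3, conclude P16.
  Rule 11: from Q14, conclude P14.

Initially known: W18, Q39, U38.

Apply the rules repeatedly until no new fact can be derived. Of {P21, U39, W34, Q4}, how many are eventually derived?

P21 would need Q3, W34, and W22 (Rule 7), but W34 is never established.
U39 would need P21 and Q39 (Rule 6), but P21 is never established.
W34 would need P14 and P21 (Rule 4), but P21 is never established.
Q4 would need V24 (Rule 8), but V24 is never established.
None of the 4 are reached.

0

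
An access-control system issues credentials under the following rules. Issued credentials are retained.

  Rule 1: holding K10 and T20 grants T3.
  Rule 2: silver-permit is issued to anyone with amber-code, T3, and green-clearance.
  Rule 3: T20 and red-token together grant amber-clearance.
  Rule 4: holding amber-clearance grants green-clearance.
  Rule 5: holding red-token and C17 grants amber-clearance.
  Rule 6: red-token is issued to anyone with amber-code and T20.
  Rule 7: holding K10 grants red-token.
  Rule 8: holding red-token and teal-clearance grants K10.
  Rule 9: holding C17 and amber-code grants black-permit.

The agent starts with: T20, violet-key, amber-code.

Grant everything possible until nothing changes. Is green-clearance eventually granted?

Yes

Holding amber-code and T20 grants red-token (Rule 6).
Holding T20 and red-token grants amber-clearance (Rule 3).
Holding amber-clearance grants green-clearance (Rule 4).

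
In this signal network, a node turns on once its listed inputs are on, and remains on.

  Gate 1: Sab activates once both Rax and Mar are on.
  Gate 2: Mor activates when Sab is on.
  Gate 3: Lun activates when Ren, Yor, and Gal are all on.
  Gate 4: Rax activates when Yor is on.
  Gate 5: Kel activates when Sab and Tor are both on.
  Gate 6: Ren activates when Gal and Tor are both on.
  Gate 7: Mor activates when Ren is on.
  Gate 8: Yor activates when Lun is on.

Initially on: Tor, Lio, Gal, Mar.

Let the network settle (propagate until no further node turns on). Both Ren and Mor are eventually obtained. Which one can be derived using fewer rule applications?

Ren: Gal and Tor are on, so Ren activates (Gate 6). [1 rule application]
Mor: Gal and Tor are on, so Ren activates (Gate 6). Ren is on, so Mor activates (Gate 7). [2 rule applications]
Ren needs fewer.

Ren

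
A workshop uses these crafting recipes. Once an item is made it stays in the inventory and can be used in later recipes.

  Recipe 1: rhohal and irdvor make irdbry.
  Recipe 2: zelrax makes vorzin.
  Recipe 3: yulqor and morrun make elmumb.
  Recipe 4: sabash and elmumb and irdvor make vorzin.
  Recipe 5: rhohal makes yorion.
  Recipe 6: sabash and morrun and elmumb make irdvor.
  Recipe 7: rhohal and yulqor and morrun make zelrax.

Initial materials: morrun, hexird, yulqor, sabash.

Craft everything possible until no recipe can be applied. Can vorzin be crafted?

yulqor and morrun → elmumb (Recipe 3).
sabash and morrun and elmumb → irdvor (Recipe 6).
sabash and elmumb and irdvor → vorzin (Recipe 4).

Yes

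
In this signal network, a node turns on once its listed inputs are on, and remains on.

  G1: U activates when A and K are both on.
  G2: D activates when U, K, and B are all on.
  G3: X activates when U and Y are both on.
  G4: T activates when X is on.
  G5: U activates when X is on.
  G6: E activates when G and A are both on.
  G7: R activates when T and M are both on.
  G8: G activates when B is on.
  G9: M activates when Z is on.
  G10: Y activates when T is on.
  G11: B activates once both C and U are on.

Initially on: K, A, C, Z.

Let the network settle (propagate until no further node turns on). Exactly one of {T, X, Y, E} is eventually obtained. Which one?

G1: A and K on → U on.
C and U are on, so B activates (G11).
G8: B on → G on.
G6: G and A on → E on.
X would need U and Y (G3), but Y never turns on. Y would need T (G10), but T never turns on. T would need X (G4), but X never turns on.

E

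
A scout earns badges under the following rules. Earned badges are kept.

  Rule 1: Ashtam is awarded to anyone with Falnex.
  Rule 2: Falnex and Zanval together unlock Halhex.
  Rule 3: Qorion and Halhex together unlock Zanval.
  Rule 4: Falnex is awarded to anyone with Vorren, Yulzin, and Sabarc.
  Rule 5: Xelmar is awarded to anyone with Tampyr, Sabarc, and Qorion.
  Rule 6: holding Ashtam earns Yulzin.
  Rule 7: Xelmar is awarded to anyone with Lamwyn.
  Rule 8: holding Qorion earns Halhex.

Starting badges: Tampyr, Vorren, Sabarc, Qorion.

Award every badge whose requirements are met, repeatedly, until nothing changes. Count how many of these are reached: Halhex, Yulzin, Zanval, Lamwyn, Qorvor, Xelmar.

With Tampyr, Sabarc, and Qorion, Xelmar is earned (Rule 5).
With Qorion, Halhex is earned (Rule 8).
With Qorion and Halhex, Zanval is earned (Rule 3).
Halhex: reached.
Yulzin would need Ashtam (Rule 6), but Ashtam is never earned.
Zanval: reached.
No rule produces Lamwyn, and it is not given.
No rule produces Qorvor, and it is not given.
Xelmar: reached.
Reached: Halhex, Zanval, and Xelmar — 3 of the 6.

3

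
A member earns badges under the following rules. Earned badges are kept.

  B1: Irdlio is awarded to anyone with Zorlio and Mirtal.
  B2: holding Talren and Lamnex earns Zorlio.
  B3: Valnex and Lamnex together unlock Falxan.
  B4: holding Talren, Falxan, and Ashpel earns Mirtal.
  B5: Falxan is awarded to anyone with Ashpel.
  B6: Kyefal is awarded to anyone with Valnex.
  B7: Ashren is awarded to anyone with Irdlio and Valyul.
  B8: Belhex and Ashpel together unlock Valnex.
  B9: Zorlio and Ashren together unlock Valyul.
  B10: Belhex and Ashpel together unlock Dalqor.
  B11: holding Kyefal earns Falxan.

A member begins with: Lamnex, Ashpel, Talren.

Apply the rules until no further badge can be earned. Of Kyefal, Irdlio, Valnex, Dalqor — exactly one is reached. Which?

Irdlio

With Ashpel, Falxan is earned (B5).
With Talren and Lamnex, Zorlio is earned (B2).
With Talren, Falxan, and Ashpel, Mirtal is earned (B4).
With Zorlio and Mirtal, Irdlio is earned (B1).
Valnex would need Belhex and Ashpel (B8), but Belhex is never earned. Dalqor would need Belhex and Ashpel (B10), but Belhex is never earned. Kyefal would need Valnex (B6), but Valnex is never earned.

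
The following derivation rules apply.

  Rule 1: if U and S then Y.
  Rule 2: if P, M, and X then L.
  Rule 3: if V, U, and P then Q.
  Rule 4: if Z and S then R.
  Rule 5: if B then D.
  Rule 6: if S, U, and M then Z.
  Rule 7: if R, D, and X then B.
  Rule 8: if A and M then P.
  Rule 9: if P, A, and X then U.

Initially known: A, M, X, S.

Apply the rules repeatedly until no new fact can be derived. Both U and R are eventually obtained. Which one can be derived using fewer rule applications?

U

U: From A and M, Rule 8 gives P. From P, A, and X, Rule 9 gives U. [2 rule applications]
R: From A and M, Rule 8 gives P. P, A, and X hold, so U follows (Rule 9). From S, U, and M, Rule 6 gives Z. Z and S hold, so R follows (Rule 4). [4 rule applications]
U needs fewer.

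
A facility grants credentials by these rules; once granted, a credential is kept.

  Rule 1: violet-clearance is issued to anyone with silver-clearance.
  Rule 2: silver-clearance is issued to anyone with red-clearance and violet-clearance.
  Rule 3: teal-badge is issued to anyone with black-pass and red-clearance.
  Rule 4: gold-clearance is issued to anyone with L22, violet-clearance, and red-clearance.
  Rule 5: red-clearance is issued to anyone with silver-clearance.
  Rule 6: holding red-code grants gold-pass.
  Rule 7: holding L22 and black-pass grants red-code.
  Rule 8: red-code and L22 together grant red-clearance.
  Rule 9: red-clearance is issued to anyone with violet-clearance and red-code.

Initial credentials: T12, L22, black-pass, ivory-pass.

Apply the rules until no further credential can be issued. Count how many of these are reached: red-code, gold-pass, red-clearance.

Holding L22 and black-pass grants red-code (Rule 7).
Holding red-code and L22 grants red-clearance (Rule 8).
Holding red-code grants gold-pass (Rule 6).
red-code: reached.
gold-pass: reached.
red-clearance: reached.
All 3 are reached.

3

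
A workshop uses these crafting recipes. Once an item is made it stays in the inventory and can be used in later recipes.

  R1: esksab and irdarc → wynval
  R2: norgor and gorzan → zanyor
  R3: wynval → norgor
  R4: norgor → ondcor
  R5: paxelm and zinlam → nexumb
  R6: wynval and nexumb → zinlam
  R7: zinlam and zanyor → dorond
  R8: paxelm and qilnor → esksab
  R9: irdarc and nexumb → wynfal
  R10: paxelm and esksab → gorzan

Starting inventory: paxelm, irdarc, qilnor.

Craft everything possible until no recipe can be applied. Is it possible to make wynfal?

wynfal would need irdarc and nexumb (R9), but nexumb is never obtained.

No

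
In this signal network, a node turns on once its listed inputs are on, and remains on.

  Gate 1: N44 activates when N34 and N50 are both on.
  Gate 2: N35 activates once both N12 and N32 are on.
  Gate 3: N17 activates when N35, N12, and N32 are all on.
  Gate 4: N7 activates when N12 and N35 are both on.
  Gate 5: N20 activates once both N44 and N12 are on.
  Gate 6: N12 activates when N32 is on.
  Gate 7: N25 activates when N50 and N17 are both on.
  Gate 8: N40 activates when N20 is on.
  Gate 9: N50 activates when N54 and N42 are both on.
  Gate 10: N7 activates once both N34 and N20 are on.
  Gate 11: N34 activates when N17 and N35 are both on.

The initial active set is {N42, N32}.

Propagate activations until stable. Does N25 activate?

No

N25 would need N50 and N17 (Gate 7), but N50 never turns on.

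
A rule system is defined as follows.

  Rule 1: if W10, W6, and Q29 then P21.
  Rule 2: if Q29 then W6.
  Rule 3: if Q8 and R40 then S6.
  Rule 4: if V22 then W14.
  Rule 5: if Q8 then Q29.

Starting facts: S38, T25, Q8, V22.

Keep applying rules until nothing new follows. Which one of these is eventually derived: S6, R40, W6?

W6

Q8 holds, so Q29 follows (Rule 5).
From Q29, Rule 2 gives W6.
S6 would need Q8 and R40 (Rule 3), but R40 is never established. No rule produces R40, and it is not given.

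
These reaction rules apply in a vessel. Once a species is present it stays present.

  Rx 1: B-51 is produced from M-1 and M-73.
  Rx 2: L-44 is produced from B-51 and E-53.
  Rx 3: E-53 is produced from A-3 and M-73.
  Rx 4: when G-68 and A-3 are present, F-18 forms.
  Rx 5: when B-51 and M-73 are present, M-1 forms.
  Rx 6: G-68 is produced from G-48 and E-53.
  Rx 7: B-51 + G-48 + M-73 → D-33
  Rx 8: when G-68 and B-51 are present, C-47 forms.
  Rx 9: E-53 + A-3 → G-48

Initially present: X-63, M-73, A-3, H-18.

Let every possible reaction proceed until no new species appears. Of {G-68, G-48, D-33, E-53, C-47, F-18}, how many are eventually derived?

4

A-3 and M-73 present → E-53 forms (Rx 3).
E-53 and A-3 present → G-48 forms (Rx 9).
G-48 and E-53 present → G-68 forms (Rx 6).
G-68 and A-3 present → F-18 forms (Rx 4).
G-68: reached.
G-48: reached.
D-33 would need B-51, G-48, and M-73 (Rx 7), but B-51 never forms.
E-53: reached.
C-47 would need G-68 and B-51 (Rx 8), but B-51 never forms.
F-18: reached.
Reached: G-68, G-48, E-53, and F-18 — 4 of the 6.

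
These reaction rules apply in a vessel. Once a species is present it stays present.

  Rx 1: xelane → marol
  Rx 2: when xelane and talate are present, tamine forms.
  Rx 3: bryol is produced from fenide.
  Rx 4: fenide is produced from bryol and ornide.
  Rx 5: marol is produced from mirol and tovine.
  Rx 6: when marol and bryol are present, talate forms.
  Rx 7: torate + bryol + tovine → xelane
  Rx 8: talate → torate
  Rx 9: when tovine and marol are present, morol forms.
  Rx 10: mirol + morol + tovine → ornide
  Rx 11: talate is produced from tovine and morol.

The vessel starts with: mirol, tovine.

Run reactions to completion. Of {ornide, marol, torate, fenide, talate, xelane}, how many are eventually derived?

mirol and tovine present → marol forms (Rx 5).
tovine and marol present → morol forms (Rx 9).
mirol, morol, and tovine present → ornide forms (Rx 10).
tovine and morol present → talate forms (Rx 11).
talate present → torate forms (Rx 8).
ornide: reached.
marol: reached.
torate: reached.
fenide would need bryol and ornide (Rx 4), but bryol never forms.
talate: reached.
xelane would need torate, bryol, and tovine (Rx 7), but bryol never forms.
Reached: ornide, marol, torate, and talate — 4 of the 6.

4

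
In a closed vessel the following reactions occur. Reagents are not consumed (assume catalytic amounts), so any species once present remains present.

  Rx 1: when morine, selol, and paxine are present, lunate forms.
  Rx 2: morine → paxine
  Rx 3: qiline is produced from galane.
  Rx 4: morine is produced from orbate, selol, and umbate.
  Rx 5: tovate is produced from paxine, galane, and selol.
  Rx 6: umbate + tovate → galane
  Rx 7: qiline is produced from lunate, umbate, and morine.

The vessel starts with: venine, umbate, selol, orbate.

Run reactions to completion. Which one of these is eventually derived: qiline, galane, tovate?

orbate, selol, and umbate present → morine forms (Rx 4).
morine present → paxine forms (Rx 2).
morine, selol, and paxine present → lunate forms (Rx 1).
lunate, umbate, and morine present → qiline forms (Rx 7).
galane would need umbate and tovate (Rx 6), but tovate never forms. tovate would need paxine, galane, and selol (Rx 5), but galane never forms.

qiline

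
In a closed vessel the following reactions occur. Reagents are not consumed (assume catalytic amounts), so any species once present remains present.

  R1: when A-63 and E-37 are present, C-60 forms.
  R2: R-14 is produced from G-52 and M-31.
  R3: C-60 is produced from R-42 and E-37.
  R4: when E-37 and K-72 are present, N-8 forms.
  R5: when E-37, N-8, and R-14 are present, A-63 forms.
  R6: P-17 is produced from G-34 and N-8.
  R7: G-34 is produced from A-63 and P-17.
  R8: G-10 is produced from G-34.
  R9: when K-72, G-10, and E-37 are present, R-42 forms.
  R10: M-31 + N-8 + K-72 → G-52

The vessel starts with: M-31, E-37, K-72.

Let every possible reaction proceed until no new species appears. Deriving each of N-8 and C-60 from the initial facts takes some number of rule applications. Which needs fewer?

N-8: E-37 and K-72 present → N-8 forms (R4). [1 rule application]
C-60: E-37 and K-72 present → N-8 forms (R4). M-31, N-8, and K-72 present → G-52 forms (R10). G-52 and M-31 present → R-14 forms (R2). E-37, N-8, and R-14 present → A-63 forms (R5). A-63 and E-37 present → C-60 forms (R1). [5 rule applications]
N-8 needs fewer.

N-8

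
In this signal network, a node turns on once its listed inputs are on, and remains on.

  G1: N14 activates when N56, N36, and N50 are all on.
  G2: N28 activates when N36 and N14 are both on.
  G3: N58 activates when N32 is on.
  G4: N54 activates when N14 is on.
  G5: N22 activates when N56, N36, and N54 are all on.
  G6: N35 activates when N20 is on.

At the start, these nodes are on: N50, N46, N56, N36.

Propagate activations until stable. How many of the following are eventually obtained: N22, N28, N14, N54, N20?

G1: N56, N36, and N50 on → N14 on.
G2: N36 and N14 on → N28 on.
N14 is on, so N54 activates (G4).
N56, N36, and N54 are on, so N22 activates (G5).
N22: reached.
N28: reached.
N14: reached.
N54: reached.
No rule produces N20, and it is not given.
Reached: N22, N28, N14, and N54 — 4 of the 5.

4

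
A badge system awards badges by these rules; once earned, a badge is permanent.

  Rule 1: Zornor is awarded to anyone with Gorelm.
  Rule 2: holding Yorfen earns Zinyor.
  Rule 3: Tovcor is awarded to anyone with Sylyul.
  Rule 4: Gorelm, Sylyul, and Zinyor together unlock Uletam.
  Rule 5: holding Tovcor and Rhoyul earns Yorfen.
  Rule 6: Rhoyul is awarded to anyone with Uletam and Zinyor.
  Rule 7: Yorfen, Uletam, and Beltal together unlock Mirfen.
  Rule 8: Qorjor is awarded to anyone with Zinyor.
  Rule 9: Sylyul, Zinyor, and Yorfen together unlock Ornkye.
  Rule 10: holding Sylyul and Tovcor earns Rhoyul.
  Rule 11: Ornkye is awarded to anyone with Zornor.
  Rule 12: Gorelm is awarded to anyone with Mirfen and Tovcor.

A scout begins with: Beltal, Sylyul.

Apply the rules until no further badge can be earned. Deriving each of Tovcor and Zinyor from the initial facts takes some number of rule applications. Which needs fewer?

Tovcor

Tovcor: With Sylyul, Tovcor is earned (Rule 3). [1 rule application]
Zinyor: With Sylyul, Tovcor is earned (Rule 3). With Sylyul and Tovcor, Rhoyul is earned (Rule 10). With Tovcor and Rhoyul, Yorfen is earned (Rule 5). With Yorfen, Zinyor is earned (Rule 2). [4 rule applications]
Tovcor needs fewer.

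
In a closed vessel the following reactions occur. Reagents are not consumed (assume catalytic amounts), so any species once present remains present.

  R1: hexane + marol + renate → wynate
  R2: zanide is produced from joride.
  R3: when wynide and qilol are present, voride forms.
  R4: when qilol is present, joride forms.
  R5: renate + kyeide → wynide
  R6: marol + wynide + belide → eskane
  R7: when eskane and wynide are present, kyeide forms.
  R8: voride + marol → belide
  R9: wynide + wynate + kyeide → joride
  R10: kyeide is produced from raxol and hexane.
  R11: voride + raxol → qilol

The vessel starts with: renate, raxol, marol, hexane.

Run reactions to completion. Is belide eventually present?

belide would need voride and marol (R8), but voride never forms.

No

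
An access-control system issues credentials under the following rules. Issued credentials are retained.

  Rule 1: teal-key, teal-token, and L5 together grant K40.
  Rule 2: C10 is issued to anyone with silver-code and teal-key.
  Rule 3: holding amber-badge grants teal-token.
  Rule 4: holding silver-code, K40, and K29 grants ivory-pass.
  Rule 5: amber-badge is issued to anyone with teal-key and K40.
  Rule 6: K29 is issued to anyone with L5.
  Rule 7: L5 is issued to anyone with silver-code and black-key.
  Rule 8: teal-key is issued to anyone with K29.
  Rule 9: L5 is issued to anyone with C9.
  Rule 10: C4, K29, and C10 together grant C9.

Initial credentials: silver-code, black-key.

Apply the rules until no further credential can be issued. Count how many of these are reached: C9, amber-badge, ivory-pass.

C9 would need C4, K29, and C10 (Rule 10), but C4 is never granted.
amber-badge would need teal-key and K40 (Rule 5), but K40 is never granted.
ivory-pass would need silver-code, K40, and K29 (Rule 4), but K40 is never granted.
None of the 3 are reached.

0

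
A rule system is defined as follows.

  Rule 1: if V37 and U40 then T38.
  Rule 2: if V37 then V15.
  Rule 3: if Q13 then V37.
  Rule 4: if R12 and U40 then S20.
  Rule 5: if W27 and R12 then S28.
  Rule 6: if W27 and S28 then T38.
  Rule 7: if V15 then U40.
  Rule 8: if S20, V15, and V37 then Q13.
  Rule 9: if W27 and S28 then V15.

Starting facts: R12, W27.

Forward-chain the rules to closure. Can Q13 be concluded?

No

Q13 would need S20, V15, and V37 (Rule 8), but V37 is never established.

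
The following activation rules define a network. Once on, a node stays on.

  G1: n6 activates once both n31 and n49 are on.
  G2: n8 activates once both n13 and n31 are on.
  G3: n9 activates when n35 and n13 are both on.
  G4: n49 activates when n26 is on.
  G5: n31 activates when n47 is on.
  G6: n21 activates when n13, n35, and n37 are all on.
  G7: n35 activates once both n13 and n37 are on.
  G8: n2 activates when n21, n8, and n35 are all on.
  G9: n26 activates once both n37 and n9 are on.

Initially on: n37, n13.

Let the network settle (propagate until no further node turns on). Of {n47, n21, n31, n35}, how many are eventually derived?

n13 and n37 are on, so n35 activates (G7).
G6: n13, n35, and n37 on → n21 on.
No rule produces n47, and it is not given.
n21: reached.
n31 would need n47 (G5), but n47 never turns on.
n35: reached.
Reached: n21 and n35 — 2 of the 4.

2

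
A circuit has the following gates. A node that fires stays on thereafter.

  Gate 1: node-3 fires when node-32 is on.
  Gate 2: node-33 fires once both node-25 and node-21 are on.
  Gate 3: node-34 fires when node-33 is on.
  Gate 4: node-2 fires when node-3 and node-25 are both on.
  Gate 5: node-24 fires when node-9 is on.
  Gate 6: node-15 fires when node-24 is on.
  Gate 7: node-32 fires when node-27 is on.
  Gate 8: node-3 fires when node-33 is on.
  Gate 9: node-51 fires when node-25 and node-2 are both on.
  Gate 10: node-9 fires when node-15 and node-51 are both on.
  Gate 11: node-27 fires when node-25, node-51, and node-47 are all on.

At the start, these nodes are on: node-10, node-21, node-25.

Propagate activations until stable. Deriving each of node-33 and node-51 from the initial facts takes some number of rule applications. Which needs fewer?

node-33

node-33: Gate 2: node-25 and node-21 on → node-33 on. [1 rule application]
node-51: Gate 2: node-25 and node-21 on → node-33 on. node-33 is on, so node-3 fires (Gate 8). node-3 and node-25 are on, so node-2 fires (Gate 4). Gate 9: node-25 and node-2 on → node-51 on. [4 rule applications]
node-33 needs fewer.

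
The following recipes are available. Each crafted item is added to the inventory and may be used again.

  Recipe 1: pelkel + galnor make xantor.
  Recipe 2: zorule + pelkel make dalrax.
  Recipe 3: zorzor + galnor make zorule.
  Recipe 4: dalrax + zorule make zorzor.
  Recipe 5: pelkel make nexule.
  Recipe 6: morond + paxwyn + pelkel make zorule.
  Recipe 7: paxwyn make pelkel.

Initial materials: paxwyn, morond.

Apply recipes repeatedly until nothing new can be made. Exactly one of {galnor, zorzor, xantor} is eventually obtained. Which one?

zorzor

paxwyn → pelkel (Recipe 7).
morond + paxwyn + pelkel → zorule (Recipe 6).
Using Recipe 2, zorule and pelkel make dalrax.
dalrax + zorule → zorzor (Recipe 4).
No rule produces galnor, and it is not given. xantor would need pelkel and galnor (Recipe 1), but galnor is never obtained.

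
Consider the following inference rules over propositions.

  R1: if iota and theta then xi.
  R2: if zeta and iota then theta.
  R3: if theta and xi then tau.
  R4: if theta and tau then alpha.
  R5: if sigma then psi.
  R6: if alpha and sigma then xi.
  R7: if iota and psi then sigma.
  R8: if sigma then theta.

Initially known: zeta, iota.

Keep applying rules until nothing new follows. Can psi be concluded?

No

psi would need sigma (R5), but sigma is never established.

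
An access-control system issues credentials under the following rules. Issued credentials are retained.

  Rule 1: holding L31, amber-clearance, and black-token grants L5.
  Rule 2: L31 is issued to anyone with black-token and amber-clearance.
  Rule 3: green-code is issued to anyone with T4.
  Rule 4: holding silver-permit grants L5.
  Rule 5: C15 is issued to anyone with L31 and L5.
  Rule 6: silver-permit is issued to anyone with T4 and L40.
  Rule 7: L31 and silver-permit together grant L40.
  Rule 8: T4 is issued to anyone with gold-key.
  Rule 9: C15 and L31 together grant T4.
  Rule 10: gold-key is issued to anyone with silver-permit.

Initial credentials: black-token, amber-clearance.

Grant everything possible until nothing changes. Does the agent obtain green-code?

Yes

Holding black-token and amber-clearance grants L31 (Rule 2).
Holding L31, amber-clearance, and black-token grants L5 (Rule 1).
Holding L31 and L5 grants C15 (Rule 5).
Holding C15 and L31 grants T4 (Rule 9).
Holding T4 grants green-code (Rule 3).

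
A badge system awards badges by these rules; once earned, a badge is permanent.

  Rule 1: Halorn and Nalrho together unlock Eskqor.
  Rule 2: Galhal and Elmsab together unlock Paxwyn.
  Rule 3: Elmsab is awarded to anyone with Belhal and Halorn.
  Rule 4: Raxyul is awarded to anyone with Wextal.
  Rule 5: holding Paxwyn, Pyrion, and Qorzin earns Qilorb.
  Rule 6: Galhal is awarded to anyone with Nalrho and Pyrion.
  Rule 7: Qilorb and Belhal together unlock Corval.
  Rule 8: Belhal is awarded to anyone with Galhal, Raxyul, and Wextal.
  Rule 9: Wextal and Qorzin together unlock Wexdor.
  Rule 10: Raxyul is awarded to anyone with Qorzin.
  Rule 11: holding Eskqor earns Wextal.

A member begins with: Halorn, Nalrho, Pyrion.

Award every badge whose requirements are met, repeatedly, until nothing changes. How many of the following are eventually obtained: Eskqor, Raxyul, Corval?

2

With Halorn and Nalrho, Eskqor is earned (Rule 1).
With Eskqor, Wextal is earned (Rule 11).
With Wextal, Raxyul is earned (Rule 4).
Eskqor: reached.
Raxyul: reached.
Corval would need Qilorb and Belhal (Rule 7), but Qilorb is never earned.
Reached: Eskqor and Raxyul — 2 of the 3.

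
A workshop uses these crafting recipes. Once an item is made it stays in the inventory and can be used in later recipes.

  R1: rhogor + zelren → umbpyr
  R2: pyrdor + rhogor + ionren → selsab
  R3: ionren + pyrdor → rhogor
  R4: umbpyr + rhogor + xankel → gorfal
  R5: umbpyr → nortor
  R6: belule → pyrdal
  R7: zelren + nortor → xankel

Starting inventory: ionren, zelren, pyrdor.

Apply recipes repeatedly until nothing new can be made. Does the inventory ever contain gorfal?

ionren + pyrdor → rhogor (R3).
Using R1, rhogor and zelren make umbpyr.
umbpyr → nortor (R5).
Using R7, zelren and nortor make xankel.
umbpyr + rhogor + xankel → gorfal (R4).

Yes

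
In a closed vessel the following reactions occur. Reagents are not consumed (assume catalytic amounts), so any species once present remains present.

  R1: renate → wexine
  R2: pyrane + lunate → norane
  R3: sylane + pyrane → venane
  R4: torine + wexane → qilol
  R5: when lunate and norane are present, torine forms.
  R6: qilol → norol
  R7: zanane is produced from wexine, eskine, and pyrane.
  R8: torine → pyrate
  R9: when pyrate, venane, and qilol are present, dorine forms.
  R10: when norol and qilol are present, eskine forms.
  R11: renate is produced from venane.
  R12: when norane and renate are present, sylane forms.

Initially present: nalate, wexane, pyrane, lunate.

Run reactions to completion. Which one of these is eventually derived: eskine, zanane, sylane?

pyrane and lunate present → norane forms (R2).
lunate and norane present → torine forms (R5).
torine and wexane present → qilol forms (R4).
qilol present → norol forms (R6).
norol and qilol present → eskine forms (R10).
sylane would need norane and renate (R12), but renate never forms. zanane would need wexine, eskine, and pyrane (R7), but wexine never forms.

eskine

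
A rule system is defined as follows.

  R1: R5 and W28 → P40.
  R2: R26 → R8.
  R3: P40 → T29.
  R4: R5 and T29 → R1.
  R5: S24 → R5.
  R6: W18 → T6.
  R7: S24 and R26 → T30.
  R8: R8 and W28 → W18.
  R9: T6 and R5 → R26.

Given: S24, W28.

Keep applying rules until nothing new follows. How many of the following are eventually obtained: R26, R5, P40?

From S24, R5 gives R5.
From R5 and W28, R1 gives P40.
R26 would need T6 and R5 (R9), but T6 is never established.
R5: reached.
P40: reached.
Reached: R5 and P40 — 2 of the 3.

2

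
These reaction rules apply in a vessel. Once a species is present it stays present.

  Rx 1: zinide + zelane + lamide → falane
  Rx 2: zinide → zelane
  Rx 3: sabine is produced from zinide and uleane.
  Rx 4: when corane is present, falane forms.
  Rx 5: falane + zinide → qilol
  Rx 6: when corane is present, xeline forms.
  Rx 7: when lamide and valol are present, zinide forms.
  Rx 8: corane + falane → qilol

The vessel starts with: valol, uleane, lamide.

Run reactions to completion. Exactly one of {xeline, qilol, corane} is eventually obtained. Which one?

lamide and valol present → zinide forms (Rx 7).
zinide present → zelane forms (Rx 2).
zinide, zelane, and lamide present → falane forms (Rx 1).
falane and zinide present → qilol forms (Rx 5).
No rule produces corane, and it is not given. xeline would need corane (Rx 6), but corane never forms.

qilol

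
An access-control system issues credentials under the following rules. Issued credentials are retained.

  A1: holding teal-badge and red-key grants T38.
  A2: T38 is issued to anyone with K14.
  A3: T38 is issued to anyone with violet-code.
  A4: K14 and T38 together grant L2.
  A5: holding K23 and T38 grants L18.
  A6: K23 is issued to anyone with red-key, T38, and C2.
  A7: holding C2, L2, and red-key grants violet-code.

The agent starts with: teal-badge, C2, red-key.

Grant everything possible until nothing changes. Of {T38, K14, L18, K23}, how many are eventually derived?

Holding teal-badge and red-key grants T38 (A1).
Holding red-key, T38, and C2 grants K23 (A6).
Holding K23 and T38 grants L18 (A5).
T38: reached.
No rule produces K14, and it is not given.
L18: reached.
K23: reached.
Reached: T38, L18, and K23 — 3 of the 4.

3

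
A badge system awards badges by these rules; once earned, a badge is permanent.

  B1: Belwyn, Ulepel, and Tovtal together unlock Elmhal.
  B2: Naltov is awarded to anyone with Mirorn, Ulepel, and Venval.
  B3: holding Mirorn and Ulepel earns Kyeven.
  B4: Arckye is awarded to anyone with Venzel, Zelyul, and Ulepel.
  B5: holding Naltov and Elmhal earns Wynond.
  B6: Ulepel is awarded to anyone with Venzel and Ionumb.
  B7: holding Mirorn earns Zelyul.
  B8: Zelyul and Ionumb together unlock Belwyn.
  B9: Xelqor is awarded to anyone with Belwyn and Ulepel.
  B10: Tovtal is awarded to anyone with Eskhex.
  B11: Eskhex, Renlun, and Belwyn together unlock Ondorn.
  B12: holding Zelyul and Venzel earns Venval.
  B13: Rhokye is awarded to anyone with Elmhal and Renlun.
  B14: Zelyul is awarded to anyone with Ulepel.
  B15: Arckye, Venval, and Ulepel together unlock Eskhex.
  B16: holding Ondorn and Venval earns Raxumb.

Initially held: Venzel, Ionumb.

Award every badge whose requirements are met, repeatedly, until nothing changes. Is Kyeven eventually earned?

Kyeven would need Mirorn and Ulepel (B3), but Mirorn is never earned.

No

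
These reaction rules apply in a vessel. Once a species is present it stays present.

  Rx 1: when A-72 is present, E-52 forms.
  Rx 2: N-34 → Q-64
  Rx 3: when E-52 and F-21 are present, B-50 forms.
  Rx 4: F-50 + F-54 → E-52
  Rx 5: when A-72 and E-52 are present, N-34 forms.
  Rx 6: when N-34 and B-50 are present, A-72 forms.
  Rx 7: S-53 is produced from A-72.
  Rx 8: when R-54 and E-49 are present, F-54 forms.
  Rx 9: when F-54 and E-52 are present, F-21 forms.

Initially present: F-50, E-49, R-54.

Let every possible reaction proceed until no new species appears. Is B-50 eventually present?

R-54 and E-49 present → F-54 forms (Rx 8).
F-50 and F-54 present → E-52 forms (Rx 4).
F-54 and E-52 present → F-21 forms (Rx 9).
E-52 and F-21 present → B-50 forms (Rx 3).

Yes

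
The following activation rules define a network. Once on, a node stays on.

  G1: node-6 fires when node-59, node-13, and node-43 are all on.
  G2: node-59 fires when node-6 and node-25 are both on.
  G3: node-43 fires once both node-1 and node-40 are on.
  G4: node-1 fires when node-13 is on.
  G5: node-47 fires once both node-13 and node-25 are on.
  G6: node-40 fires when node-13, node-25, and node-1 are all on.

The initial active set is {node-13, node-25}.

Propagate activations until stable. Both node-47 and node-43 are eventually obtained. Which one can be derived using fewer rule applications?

node-47

node-47: node-13 and node-25 are on, so node-47 fires (G5). [1 rule application]
node-43: G4: node-13 on → node-1 on. G6: node-13, node-25, and node-1 on → node-40 on. G3: node-1 and node-40 on → node-43 on. [3 rule applications]
node-47 needs fewer.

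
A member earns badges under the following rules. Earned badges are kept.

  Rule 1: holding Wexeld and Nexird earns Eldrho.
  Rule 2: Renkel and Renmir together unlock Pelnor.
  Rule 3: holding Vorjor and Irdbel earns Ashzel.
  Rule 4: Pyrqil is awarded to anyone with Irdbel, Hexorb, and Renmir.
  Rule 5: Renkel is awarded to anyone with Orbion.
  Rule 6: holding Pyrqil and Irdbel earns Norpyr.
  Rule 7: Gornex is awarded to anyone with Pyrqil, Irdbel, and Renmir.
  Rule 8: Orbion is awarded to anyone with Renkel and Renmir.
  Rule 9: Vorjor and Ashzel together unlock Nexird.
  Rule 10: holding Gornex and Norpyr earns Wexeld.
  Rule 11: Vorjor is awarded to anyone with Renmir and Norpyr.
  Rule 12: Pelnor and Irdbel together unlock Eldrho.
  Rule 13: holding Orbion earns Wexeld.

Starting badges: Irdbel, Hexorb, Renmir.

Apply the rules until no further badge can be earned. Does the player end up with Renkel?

Renkel would need Orbion (Rule 5), but Orbion is never earned.

No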